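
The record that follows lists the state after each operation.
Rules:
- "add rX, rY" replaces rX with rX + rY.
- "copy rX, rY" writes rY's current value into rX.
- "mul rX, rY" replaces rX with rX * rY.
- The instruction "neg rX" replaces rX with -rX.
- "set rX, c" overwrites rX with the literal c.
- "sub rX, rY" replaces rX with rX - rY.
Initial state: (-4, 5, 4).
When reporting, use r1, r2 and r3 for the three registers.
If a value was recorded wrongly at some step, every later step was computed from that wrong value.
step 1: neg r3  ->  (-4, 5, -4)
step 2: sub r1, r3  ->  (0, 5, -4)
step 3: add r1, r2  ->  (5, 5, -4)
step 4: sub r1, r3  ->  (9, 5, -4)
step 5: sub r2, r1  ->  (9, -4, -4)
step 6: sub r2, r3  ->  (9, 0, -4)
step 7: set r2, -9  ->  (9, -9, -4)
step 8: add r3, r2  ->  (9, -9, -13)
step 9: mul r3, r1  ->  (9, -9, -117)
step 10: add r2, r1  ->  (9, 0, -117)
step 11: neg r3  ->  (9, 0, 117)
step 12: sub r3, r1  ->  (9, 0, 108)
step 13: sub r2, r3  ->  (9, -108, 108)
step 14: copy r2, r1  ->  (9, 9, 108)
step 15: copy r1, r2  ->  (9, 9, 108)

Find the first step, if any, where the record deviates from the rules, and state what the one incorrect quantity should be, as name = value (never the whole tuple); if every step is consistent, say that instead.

1. r3 = -(4) = -4 (in agreement)
2. r1 = -4 - -4 = 0 (matches)
3. r1 = 0 + 5 = 5 (confirmed correct)
4. r1 = 5 - -4 = 9 (checks out)
5. r2 = 5 - 9 = -4 (in agreement)
6. r2 = -4 - -4 = 0 (in agreement)
7. r2 = -9 (no discrepancy)
8. r3 = -4 + -9 = -13 (agrees with the record)
9. r3 = -13 * 9 = -117 (verified)
10. r2 = -9 + 9 = 0 (consistent with the record)
11. r3 = -(-117) = 117 (no discrepancy)
12. r3 = 117 - 9 = 108 (agrees with the record)
13. r2 = 0 - 108 = -108 (in agreement)
14. r2 = 9 (checks out)
15. r1 = 9 (same as recorded)
Nothing is out of place; the run is error-free.

no error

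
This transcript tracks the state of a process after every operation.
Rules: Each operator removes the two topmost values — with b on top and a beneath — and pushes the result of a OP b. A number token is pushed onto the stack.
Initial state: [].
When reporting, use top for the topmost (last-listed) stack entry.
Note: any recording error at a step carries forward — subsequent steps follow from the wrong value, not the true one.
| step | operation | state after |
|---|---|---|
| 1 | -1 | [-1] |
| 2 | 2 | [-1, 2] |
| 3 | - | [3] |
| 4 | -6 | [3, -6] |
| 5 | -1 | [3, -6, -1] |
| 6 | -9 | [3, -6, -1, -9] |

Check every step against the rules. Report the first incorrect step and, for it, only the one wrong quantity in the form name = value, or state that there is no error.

step 3, top = -3

Recomputing the run from the initial state:
step 1: [-1]
step 2: [-1, 2]
step 3: [-3]
step 4: [-3, -6]
step 5: [-3, -6, -1]
step 6: [-3, -6, -1, -9]
The first disagreement with the transcript is at step 3, where the value should be top = -3.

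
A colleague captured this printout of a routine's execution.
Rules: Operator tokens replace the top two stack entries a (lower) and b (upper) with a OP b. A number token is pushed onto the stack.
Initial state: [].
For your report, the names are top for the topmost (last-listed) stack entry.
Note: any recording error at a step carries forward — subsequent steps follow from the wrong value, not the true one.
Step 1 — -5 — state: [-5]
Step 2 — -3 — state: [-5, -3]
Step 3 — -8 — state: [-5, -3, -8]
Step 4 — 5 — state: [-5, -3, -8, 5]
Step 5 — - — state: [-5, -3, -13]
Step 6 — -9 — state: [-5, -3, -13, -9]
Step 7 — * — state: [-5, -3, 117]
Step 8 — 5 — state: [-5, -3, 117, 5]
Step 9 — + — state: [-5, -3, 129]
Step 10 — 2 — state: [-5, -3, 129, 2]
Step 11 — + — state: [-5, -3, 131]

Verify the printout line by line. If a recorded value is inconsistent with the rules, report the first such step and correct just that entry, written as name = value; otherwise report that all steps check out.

1. push -5: top = -5 (checks out)
2. push -3: top = -3 (matches)
3. push -8: top = -8 (consistent with the printout)
4. push 5: top = 5 (matches)
5. -8 - 5 = -13 (verified)
6. push -9: top = -9 (confirmed correct)
7. -13 * -9 = 117 (consistent with the printout)
8. push 5: top = 5 (checks out)
9. 117 + 5 = 122 (the entry is off here)
So the first discrepancy is step 9, where the right value is top = 122.

step 9, top = 122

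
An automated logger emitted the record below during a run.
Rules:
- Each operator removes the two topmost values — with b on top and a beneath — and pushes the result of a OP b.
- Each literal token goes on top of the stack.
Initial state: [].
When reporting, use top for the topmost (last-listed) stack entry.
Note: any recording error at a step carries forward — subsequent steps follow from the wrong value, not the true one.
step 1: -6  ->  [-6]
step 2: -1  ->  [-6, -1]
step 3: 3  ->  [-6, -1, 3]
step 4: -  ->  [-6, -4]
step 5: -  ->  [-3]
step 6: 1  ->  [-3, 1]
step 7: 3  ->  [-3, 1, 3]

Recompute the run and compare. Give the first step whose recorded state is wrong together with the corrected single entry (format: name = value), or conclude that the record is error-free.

Recomputing the run from the initial state:
step 1: [-6]
step 2: [-6, -1]
step 3: [-6, -1, 3]
step 4: [-6, -4]
step 5: [-2]
step 6: [-2, 1]
step 7: [-2, 1, 3]
The first disagreement with the record is at step 5, where the value should be top = -2.

step 5, top = -2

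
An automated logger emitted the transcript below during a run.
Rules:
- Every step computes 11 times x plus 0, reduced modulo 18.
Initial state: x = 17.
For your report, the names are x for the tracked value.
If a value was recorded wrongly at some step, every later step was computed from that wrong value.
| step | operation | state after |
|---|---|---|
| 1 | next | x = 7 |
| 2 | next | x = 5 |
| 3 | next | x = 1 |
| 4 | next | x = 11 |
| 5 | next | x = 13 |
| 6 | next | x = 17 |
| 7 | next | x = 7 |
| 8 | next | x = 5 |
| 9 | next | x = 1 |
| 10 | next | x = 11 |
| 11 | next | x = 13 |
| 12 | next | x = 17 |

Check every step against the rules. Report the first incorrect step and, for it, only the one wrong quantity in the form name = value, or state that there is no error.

no error

Step 1: x = (11*17 + 0) mod 18 = 7 — checks out.
Step 2: x = (11*7 + 0) mod 18 = 5 — consistent with the transcript.
Step 3: x = (11*5 + 0) mod 18 = 1 — exactly as logged.
Step 4: x = (11*1 + 0) mod 18 = 11 — in agreement.
Step 5: x = (11*11 + 0) mod 18 = 13 — verified.
Step 6: x = (11*13 + 0) mod 18 = 17 — in agreement.
Step 7: x = (11*17 + 0) mod 18 = 7 — same as recorded.
Step 8: x = (11*7 + 0) mod 18 = 5 — no discrepancy.
Step 9: x = (11*5 + 0) mod 18 = 1 — agrees with the transcript.
Step 10: x = (11*1 + 0) mod 18 = 11 — no discrepancy.
Step 11: x = (11*11 + 0) mod 18 = 13 — agrees with the transcript.
Step 12: x = (11*13 + 0) mod 18 = 17 — same as recorded.
All steps check out; nothing to correct.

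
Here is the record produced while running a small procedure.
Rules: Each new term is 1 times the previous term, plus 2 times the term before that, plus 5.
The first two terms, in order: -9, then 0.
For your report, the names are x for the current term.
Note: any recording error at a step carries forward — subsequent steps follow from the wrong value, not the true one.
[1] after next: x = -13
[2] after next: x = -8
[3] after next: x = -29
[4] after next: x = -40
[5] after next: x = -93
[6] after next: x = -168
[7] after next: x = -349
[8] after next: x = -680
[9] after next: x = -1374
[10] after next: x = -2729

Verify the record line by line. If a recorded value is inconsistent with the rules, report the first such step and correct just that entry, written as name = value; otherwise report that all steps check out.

step 9, x = -1373

Recomputing the run from the initial state:
step 1: x = -13
step 2: x = -8
step 3: x = -29
step 4: x = -40
step 5: x = -93
step 6: x = -168
step 7: x = -349
step 8: x = -680
step 9: x = -1373
step 10: x = -2728
The first disagreement with the record is at step 9, where the value should be x = -1373.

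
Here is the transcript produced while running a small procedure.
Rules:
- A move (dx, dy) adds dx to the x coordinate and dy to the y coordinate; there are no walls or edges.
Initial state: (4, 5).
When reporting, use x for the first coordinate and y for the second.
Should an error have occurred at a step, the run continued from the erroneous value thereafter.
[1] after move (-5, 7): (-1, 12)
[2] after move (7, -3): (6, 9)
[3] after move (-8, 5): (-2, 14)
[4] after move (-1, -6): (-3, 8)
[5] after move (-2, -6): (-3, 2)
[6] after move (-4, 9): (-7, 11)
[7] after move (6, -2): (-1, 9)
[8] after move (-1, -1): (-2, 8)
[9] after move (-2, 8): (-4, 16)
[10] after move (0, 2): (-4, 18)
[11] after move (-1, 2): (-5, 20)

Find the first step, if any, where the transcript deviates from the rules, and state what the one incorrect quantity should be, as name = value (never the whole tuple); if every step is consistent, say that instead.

step 5, x = -5

Step 1: x = 4 + (-5) = -1, y = 5 + (7) = 12 — matches.
Step 2: x = -1 + (7) = 6, y = 12 + (-3) = 9 — matches.
Step 3: x = 6 + (-8) = -2, y = 9 + (5) = 14 — same as recorded.
Step 4: x = -2 + (-1) = -3, y = 14 + (-6) = 8 — checks out.
Step 5: x = -3 + (-2) = -5, y = 8 + (-6) = 2 — not what was recorded.
First deviation found at step 5; the corrected entry is x = -5.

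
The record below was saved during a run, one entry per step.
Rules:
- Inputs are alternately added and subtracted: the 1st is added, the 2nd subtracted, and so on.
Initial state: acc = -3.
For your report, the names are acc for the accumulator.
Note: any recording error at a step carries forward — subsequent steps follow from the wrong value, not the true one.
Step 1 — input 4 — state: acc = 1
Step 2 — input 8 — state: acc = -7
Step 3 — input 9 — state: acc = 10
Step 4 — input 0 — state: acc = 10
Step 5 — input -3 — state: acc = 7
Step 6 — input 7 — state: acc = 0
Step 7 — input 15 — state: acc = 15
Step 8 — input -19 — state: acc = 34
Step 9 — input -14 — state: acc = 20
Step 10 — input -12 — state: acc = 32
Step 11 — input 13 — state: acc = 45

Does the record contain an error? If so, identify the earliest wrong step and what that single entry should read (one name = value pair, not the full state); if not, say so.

step 3, acc = 2

step 1: acc = -3 + 4 = 1 -> verified
step 2: acc = 1 - 8 = -7 -> checks out
step 3: acc = -7 + 9 = 2 -> the record disagrees here
Step 3 is the first one off; corrected, acc = 2.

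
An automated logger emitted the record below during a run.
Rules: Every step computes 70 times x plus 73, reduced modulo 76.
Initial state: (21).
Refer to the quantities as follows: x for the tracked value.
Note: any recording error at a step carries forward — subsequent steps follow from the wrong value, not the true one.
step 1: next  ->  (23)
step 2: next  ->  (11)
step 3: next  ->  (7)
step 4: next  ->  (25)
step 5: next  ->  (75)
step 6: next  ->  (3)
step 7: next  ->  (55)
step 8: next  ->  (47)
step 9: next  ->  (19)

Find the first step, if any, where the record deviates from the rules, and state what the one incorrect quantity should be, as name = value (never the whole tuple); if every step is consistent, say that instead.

step 1: x = (70*21 + 73) mod 76 = 23 -> exactly as logged
step 2: x = (70*23 + 73) mod 76 = 11 -> consistent with the record
step 3: x = (70*11 + 73) mod 76 = 7 -> verified
step 4: x = (70*7 + 73) mod 76 = 31 -> a discrepancy with the record
Step 4 is the first one off; corrected, x = 31.

step 4, x = 31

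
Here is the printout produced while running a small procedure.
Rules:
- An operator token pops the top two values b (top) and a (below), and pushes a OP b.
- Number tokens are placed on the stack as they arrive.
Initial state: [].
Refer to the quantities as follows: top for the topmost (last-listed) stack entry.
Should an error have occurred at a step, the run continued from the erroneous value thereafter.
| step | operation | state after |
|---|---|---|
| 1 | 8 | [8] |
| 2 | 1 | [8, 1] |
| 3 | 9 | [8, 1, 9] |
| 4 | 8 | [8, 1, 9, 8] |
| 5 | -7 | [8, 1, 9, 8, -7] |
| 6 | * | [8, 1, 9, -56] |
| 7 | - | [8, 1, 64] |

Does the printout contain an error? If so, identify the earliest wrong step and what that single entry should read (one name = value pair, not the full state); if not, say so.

step 7, top = 65

Step 1: push 8: top = 8 — verified.
Step 2: push 1: top = 1 — exactly as logged.
Step 3: push 9: top = 9 — exactly as logged.
Step 4: push 8: top = 8 — matches.
Step 5: push -7: top = -7 — matches.
Step 6: 8 * -7 = -56 — exactly as logged.
Step 7: 9 - -56 = 65 — a discrepancy with the printout.
That makes step 7 the first incorrect line — top = 65 is what it should show.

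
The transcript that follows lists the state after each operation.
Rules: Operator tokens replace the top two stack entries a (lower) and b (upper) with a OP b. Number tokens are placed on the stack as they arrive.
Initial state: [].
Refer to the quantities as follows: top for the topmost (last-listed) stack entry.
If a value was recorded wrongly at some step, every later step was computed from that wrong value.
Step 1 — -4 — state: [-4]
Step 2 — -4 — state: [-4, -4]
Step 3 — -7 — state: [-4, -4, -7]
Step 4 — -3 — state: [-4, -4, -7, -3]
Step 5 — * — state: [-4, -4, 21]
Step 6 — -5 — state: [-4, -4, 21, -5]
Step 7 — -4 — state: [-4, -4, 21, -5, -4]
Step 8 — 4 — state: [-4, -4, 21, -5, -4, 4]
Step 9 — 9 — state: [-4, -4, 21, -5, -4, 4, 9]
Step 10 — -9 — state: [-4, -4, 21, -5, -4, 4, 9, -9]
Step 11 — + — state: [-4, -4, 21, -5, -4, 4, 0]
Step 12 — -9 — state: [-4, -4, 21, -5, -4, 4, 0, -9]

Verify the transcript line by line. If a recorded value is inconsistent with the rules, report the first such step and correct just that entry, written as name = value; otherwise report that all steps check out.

no error

step 1: push -4: top = -4 -> same as recorded
step 2: push -4: top = -4 -> in agreement
step 3: push -7: top = -7 -> in agreement
step 4: push -3: top = -3 -> same as recorded
step 5: -7 * -3 = 21 -> exactly as logged
step 6: push -5: top = -5 -> exactly as logged
step 7: push -4: top = -4 -> agrees with the transcript
step 8: push 4: top = 4 -> checks out
step 9: push 9: top = 9 -> agrees with the transcript
step 10: push -9: top = -9 -> verified
step 11: 9 + -9 = 0 -> no discrepancy
step 12: push -9: top = -9 -> consistent with the transcript
Each recorded entry agrees with the recomputation.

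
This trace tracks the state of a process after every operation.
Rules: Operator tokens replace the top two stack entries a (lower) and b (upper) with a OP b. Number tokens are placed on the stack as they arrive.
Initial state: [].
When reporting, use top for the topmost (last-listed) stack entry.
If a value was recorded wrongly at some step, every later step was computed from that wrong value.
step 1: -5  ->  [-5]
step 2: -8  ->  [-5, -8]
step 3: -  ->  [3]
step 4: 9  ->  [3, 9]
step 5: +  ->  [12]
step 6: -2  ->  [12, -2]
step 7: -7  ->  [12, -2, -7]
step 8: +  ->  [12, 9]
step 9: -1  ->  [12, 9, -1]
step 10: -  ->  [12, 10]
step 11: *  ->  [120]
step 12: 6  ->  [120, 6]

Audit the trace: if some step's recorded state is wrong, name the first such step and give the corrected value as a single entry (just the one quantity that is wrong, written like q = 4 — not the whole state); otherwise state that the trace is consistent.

step 8, top = -9

Recomputing the run from the initial state:
step 1: [-5]
step 2: [-5, -8]
step 3: [3]
step 4: [3, 9]
step 5: [12]
step 6: [12, -2]
step 7: [12, -2, -7]
step 8: [12, -9]
step 9: [12, -9, -1]
step 10: [12, -8]
step 11: [-96]
step 12: [-96, 6]
The first disagreement with the trace is at step 8, where the value should be top = -9.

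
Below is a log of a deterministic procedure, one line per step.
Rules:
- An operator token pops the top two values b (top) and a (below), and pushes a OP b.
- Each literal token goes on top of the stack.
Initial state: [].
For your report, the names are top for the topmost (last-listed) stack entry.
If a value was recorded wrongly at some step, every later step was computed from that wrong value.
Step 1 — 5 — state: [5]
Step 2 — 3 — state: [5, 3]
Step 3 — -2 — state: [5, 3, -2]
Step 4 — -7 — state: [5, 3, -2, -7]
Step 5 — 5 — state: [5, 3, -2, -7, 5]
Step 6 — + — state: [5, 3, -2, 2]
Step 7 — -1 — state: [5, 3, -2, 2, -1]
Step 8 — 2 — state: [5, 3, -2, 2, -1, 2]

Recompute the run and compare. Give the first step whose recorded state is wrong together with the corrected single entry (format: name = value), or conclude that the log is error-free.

1. push 5: top = 5 (matches)
2. push 3: top = 3 (checks out)
3. push -2: top = -2 (exactly as logged)
4. push -7: top = -7 (same as recorded)
5. push 5: top = 5 (matches)
6. -7 + 5 = -2 (the log has a different value)
Conclusion: step 6 carries the first error; the entry should be top = -2.

step 6, top = -2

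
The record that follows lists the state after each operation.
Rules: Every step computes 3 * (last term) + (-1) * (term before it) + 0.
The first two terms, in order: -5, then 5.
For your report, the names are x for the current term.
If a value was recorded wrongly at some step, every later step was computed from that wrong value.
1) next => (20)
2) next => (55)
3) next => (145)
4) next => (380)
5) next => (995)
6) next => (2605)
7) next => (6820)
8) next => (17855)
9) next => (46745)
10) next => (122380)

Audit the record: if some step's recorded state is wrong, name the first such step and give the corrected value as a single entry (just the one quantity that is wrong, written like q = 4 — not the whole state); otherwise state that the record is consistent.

Recomputing the run from the initial state:
step 1: x = 20
step 2: x = 55
step 3: x = 145
step 4: x = 380
step 5: x = 995
step 6: x = 2605
step 7: x = 6820
step 8: x = 17855
step 9: x = 46745
step 10: x = 122380
This matches the record at every step.

no error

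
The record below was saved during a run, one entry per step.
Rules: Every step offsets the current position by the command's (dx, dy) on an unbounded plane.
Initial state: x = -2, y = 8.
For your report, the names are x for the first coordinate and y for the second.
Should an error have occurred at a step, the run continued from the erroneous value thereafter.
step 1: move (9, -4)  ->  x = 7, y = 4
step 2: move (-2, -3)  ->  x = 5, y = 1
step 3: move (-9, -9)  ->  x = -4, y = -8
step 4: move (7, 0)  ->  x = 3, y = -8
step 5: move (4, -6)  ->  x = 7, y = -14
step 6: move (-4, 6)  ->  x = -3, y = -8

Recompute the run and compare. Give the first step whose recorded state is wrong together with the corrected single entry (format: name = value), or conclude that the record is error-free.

1. x = -2 + (9) = 7, y = 8 + (-4) = 4 (in agreement)
2. x = 7 + (-2) = 5, y = 4 + (-3) = 1 (matches)
3. x = 5 + (-9) = -4, y = 1 + (-9) = -8 (checks out)
4. x = -4 + (7) = 3, y = -8 + (0) = -8 (matches)
5. x = 3 + (4) = 7, y = -8 + (-6) = -14 (checks out)
6. x = 7 + (-4) = 3, y = -14 + (6) = -8 (a discrepancy with the record)
So the first discrepancy is step 6, where the right value is x = 3.

step 6, x = 3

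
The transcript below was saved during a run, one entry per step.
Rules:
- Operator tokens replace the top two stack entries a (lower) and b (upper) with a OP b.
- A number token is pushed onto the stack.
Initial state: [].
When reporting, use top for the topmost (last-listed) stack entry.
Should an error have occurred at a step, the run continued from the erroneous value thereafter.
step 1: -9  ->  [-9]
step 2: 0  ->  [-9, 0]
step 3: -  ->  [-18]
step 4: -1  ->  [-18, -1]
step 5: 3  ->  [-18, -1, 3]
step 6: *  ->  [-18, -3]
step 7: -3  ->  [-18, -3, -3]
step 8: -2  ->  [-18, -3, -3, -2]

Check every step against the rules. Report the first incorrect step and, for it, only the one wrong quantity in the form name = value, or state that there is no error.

step 3, top = -9

Step 1: push -9: top = -9 — matches.
Step 2: push 0: top = 0 — in agreement.
Step 3: -9 - 0 = -9 — the transcript disagrees here.
The audit stops at step 3: the recorded entry is wrong and should be top = -9.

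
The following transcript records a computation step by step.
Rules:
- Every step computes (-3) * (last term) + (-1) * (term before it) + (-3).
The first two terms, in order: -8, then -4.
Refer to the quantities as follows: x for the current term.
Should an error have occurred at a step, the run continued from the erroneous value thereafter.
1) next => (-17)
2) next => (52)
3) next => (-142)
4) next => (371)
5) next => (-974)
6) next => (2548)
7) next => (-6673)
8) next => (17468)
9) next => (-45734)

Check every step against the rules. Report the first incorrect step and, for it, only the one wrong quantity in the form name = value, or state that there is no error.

Recomputing the run from the initial state:
step 1: x = 17
step 2: x = -50
step 3: x = 130
step 4: x = -343
step 5: x = 896
step 6: x = -2348
step 7: x = 6145
step 8: x = -16090
step 9: x = 42122
The first disagreement with the transcript is at step 1, where the value should be x = 17.

step 1, x = 17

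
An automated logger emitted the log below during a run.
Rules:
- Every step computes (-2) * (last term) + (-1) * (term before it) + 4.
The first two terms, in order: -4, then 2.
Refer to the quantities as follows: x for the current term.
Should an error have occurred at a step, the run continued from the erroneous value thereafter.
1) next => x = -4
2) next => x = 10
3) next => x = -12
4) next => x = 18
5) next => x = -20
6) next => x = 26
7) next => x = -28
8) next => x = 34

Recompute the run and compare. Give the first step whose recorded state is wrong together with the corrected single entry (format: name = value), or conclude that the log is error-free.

Recomputing the run from the initial state:
step 1: x = 4
step 2: x = -6
step 3: x = 12
step 4: x = -14
step 5: x = 20
step 6: x = -22
step 7: x = 28
step 8: x = -30
The first disagreement with the log is at step 1, where the value should be x = 4.

step 1, x = 4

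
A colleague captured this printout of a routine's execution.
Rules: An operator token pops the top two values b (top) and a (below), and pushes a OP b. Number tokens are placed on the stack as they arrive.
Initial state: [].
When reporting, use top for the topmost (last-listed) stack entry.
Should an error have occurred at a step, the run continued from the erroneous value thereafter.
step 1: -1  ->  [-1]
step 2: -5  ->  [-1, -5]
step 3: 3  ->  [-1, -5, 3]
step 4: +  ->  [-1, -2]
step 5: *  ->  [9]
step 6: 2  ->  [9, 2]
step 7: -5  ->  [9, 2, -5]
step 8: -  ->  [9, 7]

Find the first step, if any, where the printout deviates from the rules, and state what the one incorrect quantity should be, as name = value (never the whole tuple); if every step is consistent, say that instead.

Recomputing the run from the initial state:
step 1: [-1]
step 2: [-1, -5]
step 3: [-1, -5, 3]
step 4: [-1, -2]
step 5: [2]
step 6: [2, 2]
step 7: [2, 2, -5]
step 8: [2, 7]
The first disagreement with the printout is at step 5, where the value should be top = 2.

step 5, top = 2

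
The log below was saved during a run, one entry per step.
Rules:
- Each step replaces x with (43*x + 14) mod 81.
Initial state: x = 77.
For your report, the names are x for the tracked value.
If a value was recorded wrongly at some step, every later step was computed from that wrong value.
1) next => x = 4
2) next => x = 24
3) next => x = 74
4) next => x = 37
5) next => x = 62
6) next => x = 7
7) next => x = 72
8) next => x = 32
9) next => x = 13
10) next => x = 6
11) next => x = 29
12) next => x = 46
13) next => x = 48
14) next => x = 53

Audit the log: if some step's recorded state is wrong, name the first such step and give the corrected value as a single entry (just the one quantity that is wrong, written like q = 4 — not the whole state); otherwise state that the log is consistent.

Step 1: x = (43*77 + 14) mod 81 = 4 — in agreement.
Step 2: x = (43*4 + 14) mod 81 = 24 — exactly as logged.
Step 3: x = (43*24 + 14) mod 81 = 74 — agrees with the log.
Step 4: x = (43*74 + 14) mod 81 = 37 — confirmed correct.
Step 5: x = (43*37 + 14) mod 81 = 66 — the entry is off here.
First incorrect step: 5; the correct value is x = 66.

step 5, x = 66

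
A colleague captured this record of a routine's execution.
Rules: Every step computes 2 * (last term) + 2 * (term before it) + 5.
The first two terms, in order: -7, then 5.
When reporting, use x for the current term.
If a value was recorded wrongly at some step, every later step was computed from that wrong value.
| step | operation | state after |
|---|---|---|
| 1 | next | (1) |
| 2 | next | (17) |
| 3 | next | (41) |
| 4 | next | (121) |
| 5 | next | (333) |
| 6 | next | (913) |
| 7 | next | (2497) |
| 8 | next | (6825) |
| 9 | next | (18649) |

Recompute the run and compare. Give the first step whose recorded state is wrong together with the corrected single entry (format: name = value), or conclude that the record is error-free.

step 5, x = 329

Recomputing the run from the initial state:
step 1: x = 1
step 2: x = 17
step 3: x = 41
step 4: x = 121
step 5: x = 329
step 6: x = 905
step 7: x = 2473
step 8: x = 6761
step 9: x = 18473
The first disagreement with the record is at step 5, where the value should be x = 329.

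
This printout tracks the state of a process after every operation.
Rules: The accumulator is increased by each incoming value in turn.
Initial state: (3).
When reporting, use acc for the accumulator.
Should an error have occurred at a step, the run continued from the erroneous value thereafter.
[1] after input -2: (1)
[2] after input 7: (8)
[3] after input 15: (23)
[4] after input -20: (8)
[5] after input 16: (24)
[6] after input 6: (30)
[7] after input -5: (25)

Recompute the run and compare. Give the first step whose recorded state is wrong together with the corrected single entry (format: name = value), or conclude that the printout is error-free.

step 1: acc = 3 + -2 = 1 -> in agreement
step 2: acc = 1 + 7 = 8 -> in agreement
step 3: acc = 8 + 15 = 23 -> in agreement
step 4: acc = 23 + -20 = 3 -> the printout has a different value
The audit stops at step 4: the recorded entry is wrong and should be acc = 3.

step 4, acc = 3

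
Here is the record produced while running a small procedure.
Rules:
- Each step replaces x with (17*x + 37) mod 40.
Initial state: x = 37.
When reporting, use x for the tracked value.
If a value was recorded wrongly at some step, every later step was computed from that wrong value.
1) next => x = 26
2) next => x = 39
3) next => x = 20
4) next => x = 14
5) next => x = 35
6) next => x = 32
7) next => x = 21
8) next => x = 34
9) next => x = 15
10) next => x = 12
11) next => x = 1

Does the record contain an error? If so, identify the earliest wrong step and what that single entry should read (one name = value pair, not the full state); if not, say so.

1. x = (17*37 + 37) mod 40 = 26 (no discrepancy)
2. x = (17*26 + 37) mod 40 = 39 (checks out)
3. x = (17*39 + 37) mod 40 = 20 (confirmed correct)
4. x = (17*20 + 37) mod 40 = 17 (this is not what the record shows)
The earliest wrong entry is at step 4: it should read x = 17.

step 4, x = 17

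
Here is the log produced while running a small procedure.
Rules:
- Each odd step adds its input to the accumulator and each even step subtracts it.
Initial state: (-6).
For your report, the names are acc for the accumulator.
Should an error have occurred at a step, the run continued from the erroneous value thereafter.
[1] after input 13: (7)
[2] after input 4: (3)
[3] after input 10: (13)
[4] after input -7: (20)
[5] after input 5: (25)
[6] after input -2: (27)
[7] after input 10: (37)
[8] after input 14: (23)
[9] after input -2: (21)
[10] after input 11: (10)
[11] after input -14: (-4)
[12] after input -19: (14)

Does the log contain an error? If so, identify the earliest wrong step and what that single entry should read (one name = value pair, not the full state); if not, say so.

step 12, acc = 15

1. acc = -6 + 13 = 7 (confirmed correct)
2. acc = 7 - 4 = 3 (same as recorded)
3. acc = 3 + 10 = 13 (agrees with the log)
4. acc = 13 - -7 = 20 (exactly as logged)
5. acc = 20 + 5 = 25 (consistent with the log)
6. acc = 25 - -2 = 27 (exactly as logged)
7. acc = 27 + 10 = 37 (no discrepancy)
8. acc = 37 - 14 = 23 (exactly as logged)
9. acc = 23 + -2 = 21 (verified)
10. acc = 21 - 11 = 10 (checks out)
11. acc = 10 + -14 = -4 (matches)
12. acc = -4 - -19 = 15 (the recorded entry deviates here)
The earliest wrong entry is at step 12: it should read acc = 15.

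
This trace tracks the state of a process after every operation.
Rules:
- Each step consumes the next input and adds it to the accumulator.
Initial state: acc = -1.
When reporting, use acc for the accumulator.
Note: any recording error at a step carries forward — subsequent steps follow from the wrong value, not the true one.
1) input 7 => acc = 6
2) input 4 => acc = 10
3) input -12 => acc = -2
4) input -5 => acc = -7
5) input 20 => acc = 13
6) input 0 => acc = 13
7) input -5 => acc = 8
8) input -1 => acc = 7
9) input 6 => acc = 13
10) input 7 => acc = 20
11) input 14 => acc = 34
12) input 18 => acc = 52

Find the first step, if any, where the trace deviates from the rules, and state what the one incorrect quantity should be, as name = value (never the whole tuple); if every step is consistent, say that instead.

step 1: acc = -1 + 7 = 6 -> matches
step 2: acc = 6 + 4 = 10 -> exactly as logged
step 3: acc = 10 + -12 = -2 -> exactly as logged
step 4: acc = -2 + -5 = -7 -> same as recorded
step 5: acc = -7 + 20 = 13 -> verified
step 6: acc = 13 + 0 = 13 -> verified
step 7: acc = 13 + -5 = 8 -> no discrepancy
step 8: acc = 8 + -1 = 7 -> no discrepancy
step 9: acc = 7 + 6 = 13 -> in agreement
step 10: acc = 13 + 7 = 20 -> agrees with the trace
step 11: acc = 20 + 14 = 34 -> exactly as logged
step 12: acc = 34 + 18 = 52 -> agrees with the trace
Every step is consistent.

no error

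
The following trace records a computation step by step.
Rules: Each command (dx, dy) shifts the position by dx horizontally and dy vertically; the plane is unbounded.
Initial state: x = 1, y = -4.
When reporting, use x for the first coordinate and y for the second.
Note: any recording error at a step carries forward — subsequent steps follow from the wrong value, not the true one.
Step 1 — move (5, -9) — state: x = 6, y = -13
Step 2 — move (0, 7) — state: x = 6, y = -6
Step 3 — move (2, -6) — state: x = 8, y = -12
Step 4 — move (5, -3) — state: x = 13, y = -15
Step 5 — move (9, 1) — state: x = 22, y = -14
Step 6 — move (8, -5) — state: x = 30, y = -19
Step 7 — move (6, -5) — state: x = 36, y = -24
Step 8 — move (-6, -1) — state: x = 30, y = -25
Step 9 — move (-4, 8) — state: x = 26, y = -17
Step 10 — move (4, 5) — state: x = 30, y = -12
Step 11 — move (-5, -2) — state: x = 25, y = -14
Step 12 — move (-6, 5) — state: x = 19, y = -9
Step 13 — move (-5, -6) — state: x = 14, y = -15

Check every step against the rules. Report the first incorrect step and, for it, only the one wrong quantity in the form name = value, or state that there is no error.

no error

Recomputing the run from the initial state:
step 1: x = 6, y = -13
step 2: x = 6, y = -6
step 3: x = 8, y = -12
step 4: x = 13, y = -15
step 5: x = 22, y = -14
step 6: x = 30, y = -19
step 7: x = 36, y = -24
step 8: x = 30, y = -25
step 9: x = 26, y = -17
step 10: x = 30, y = -12
step 11: x = 25, y = -14
step 12: x = 19, y = -9
step 13: x = 14, y = -15
This matches the trace at every step.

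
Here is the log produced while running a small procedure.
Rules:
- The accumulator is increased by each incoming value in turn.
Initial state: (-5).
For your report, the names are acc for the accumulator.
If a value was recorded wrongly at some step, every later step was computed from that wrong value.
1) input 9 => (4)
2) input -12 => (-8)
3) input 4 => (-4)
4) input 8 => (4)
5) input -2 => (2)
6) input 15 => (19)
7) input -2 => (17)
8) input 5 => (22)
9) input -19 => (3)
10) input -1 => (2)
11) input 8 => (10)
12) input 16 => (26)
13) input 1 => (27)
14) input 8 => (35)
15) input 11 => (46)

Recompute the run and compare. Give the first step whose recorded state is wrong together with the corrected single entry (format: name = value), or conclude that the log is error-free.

step 6, acc = 17

Recomputing the run from the initial state:
step 1: acc = 4
step 2: acc = -8
step 3: acc = -4
step 4: acc = 4
step 5: acc = 2
step 6: acc = 17
step 7: acc = 15
step 8: acc = 20
step 9: acc = 1
step 10: acc = 0
step 11: acc = 8
step 12: acc = 24
step 13: acc = 25
step 14: acc = 33
step 15: acc = 44
The first disagreement with the log is at step 6, where the value should be acc = 17.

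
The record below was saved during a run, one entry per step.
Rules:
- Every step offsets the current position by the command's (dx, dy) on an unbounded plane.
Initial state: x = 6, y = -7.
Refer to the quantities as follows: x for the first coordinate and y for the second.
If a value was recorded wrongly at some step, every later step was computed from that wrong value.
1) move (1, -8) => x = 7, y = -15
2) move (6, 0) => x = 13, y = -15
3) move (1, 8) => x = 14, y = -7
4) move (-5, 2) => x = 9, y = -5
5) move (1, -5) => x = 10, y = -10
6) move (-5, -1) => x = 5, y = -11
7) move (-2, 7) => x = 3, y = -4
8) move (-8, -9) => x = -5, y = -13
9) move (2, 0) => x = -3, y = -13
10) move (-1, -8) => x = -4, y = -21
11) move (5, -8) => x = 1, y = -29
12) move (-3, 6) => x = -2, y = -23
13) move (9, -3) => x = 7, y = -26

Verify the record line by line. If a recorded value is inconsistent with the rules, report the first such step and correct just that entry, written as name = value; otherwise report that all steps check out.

no error

Step 1: x = 6 + (1) = 7, y = -7 + (-8) = -15 — in agreement.
Step 2: x = 7 + (6) = 13, y = -15 + (0) = -15 — exactly as logged.
Step 3: x = 13 + (1) = 14, y = -15 + (8) = -7 — consistent with the record.
Step 4: x = 14 + (-5) = 9, y = -7 + (2) = -5 — same as recorded.
Step 5: x = 9 + (1) = 10, y = -5 + (-5) = -10 — matches.
Step 6: x = 10 + (-5) = 5, y = -10 + (-1) = -11 — confirmed correct.
Step 7: x = 5 + (-2) = 3, y = -11 + (7) = -4 — same as recorded.
Step 8: x = 3 + (-8) = -5, y = -4 + (-9) = -13 — checks out.
Step 9: x = -5 + (2) = -3, y = -13 + (0) = -13 — verified.
Step 10: x = -3 + (-1) = -4, y = -13 + (-8) = -21 — checks out.
Step 11: x = -4 + (5) = 1, y = -21 + (-8) = -29 — exactly as logged.
Step 12: x = 1 + (-3) = -2, y = -29 + (6) = -23 — consistent with the record.
Step 13: x = -2 + (9) = 7, y = -23 + (-3) = -26 — exactly as logged.
No step deviates from the rules.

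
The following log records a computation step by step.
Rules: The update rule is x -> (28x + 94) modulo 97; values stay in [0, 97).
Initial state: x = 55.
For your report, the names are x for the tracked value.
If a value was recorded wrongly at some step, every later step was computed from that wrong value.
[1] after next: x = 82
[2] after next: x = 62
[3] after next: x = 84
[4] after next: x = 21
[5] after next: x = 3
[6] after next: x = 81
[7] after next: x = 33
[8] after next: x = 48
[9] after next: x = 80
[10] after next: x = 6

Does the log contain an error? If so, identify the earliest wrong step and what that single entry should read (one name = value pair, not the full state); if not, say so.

Recomputing the run from the initial state:
step 1: x = 82
step 2: x = 62
step 3: x = 84
step 4: x = 21
step 5: x = 3
step 6: x = 81
step 7: x = 34
step 8: x = 76
step 9: x = 88
step 10: x = 36
The first disagreement with the log is at step 7, where the value should be x = 34.

step 7, x = 34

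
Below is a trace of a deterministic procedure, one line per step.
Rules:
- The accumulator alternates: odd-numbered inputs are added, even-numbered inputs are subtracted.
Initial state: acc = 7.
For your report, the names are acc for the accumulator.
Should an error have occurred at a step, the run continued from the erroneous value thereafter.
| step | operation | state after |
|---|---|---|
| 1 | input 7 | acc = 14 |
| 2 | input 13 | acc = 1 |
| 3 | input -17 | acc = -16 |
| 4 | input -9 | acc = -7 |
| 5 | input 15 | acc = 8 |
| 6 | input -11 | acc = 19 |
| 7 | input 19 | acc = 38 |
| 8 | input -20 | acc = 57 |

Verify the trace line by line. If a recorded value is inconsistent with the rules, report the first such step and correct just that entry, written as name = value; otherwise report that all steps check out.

step 8, acc = 58

Recomputing the run from the initial state:
step 1: acc = 14
step 2: acc = 1
step 3: acc = -16
step 4: acc = -7
step 5: acc = 8
step 6: acc = 19
step 7: acc = 38
step 8: acc = 58
The first disagreement with the trace is at step 8, where the value should be acc = 58.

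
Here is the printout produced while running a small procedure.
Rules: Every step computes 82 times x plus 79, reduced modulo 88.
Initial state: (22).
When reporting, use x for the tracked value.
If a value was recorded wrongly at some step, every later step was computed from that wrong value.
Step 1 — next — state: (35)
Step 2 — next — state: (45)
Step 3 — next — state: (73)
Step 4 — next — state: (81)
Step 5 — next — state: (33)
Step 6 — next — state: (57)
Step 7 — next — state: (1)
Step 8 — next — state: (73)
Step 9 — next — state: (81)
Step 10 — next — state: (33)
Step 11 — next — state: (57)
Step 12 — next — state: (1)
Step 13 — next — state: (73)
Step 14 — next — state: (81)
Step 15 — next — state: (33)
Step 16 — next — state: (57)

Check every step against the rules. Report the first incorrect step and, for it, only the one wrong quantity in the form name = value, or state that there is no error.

Step 1: x = (82*22 + 79) mod 88 = 35 — in agreement.
Step 2: x = (82*35 + 79) mod 88 = 45 — checks out.
Step 3: x = (82*45 + 79) mod 88 = 73 — consistent with the printout.
Step 4: x = (82*73 + 79) mod 88 = 81 — confirmed correct.
Step 5: x = (82*81 + 79) mod 88 = 33 — matches.
Step 6: x = (82*33 + 79) mod 88 = 57 — consistent with the printout.
Step 7: x = (82*57 + 79) mod 88 = 1 — consistent with the printout.
Step 8: x = (82*1 + 79) mod 88 = 73 — checks out.
Step 9: x = (82*73 + 79) mod 88 = 81 — agrees with the printout.
Step 10: x = (82*81 + 79) mod 88 = 33 — consistent with the printout.
Step 11: x = (82*33 + 79) mod 88 = 57 — in agreement.
Step 12: x = (82*57 + 79) mod 88 = 1 — verified.
Step 13: x = (82*1 + 79) mod 88 = 73 — checks out.
Step 14: x = (82*73 + 79) mod 88 = 81 — verified.
Step 15: x = (82*81 + 79) mod 88 = 33 — confirmed correct.
Step 16: x = (82*33 + 79) mod 88 = 57 — matches.
No step deviates from the rules.

no error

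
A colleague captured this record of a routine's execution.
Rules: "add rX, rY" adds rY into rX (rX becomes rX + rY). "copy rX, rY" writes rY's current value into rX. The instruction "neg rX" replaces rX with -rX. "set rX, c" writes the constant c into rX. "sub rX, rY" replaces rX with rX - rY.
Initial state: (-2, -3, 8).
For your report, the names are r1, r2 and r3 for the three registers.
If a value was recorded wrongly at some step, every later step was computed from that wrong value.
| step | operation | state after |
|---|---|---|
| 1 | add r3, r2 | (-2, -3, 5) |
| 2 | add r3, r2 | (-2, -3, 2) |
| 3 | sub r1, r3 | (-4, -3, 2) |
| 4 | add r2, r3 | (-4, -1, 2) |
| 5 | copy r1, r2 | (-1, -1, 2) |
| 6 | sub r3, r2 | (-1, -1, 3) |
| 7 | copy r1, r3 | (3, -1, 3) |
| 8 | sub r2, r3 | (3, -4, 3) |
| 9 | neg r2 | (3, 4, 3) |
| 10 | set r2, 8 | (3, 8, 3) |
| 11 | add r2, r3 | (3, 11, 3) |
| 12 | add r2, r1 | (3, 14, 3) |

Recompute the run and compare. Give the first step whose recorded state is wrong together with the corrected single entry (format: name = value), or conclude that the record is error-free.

Recomputing the run from the initial state:
step 1: r1 = -2, r2 = -3, r3 = 5
step 2: r1 = -2, r2 = -3, r3 = 2
step 3: r1 = -4, r2 = -3, r3 = 2
step 4: r1 = -4, r2 = -1, r3 = 2
step 5: r1 = -1, r2 = -1, r3 = 2
step 6: r1 = -1, r2 = -1, r3 = 3
step 7: r1 = 3, r2 = -1, r3 = 3
step 8: r1 = 3, r2 = -4, r3 = 3
step 9: r1 = 3, r2 = 4, r3 = 3
step 10: r1 = 3, r2 = 8, r3 = 3
step 11: r1 = 3, r2 = 11, r3 = 3
step 12: r1 = 3, r2 = 14, r3 = 3
This matches the record at every step.

no error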